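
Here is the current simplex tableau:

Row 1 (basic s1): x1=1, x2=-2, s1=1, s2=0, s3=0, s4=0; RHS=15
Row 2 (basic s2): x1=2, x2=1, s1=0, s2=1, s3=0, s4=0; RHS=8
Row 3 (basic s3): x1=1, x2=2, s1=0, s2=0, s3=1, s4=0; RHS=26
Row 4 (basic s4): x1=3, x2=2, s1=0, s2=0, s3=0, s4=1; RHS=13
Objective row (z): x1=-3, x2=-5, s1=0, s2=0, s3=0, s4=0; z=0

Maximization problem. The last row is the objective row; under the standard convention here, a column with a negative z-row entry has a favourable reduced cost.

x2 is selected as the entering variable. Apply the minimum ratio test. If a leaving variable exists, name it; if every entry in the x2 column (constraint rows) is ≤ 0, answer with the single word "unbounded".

Ratios: row 1 (s1): entry -2 ≤ 0, skip; row 2 (s2): 8/1 = 8; row 3 (s3): 26/2 = 13; row 4 (s4): 13/2 = 13/2.
Minimum ratio is in the s4 row, so s4 leaves.

s4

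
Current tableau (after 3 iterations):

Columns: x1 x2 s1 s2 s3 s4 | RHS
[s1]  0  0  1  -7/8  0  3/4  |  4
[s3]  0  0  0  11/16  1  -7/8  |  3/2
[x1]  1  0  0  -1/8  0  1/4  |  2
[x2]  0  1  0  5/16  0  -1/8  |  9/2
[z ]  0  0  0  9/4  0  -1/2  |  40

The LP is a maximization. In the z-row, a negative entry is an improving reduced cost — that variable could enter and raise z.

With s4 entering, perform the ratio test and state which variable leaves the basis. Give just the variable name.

s1

Ratios: row 1 (s1): 4/(3/4) = 16/3; row 2 (s3): entry -7/8 ≤ 0, skip; row 3 (x1): 2/(1/4) = 8; row 4 (x2): entry -1/8 ≤ 0, skip.
Minimum ratio 16/3 is in the s1 row, so s1 leaves.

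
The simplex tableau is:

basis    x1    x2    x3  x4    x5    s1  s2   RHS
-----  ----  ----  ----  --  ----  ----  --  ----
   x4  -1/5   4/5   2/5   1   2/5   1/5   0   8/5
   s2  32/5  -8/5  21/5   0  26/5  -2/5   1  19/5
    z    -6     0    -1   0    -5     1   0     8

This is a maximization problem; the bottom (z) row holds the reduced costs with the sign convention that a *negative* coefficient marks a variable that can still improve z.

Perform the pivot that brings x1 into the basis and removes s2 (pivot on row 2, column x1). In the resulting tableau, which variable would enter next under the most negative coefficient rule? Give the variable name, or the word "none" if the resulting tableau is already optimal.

Pivot element 32/5. New z-row = old z-row − (-6)·(row 2/(32/5)).
Updated z-row coefficients: x1: 0, x2: -3/2, x3: 47/16, x4: 0, x5: -1/8, s1: 5/8, s2: 15/16.
The most negative is -3/2 in column x2, so x2 would enter next.

x2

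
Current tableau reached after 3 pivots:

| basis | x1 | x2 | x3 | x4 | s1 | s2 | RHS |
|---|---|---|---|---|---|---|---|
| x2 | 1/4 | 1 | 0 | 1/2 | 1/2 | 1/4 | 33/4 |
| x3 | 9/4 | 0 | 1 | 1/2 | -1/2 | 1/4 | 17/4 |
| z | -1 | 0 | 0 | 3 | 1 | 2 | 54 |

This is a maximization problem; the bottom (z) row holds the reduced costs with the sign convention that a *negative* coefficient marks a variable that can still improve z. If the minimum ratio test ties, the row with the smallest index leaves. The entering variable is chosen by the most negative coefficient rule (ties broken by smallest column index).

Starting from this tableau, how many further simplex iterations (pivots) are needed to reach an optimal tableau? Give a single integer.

pivot: x1 in, x3 out → z = 503/9
No improving column remains; optimal.

1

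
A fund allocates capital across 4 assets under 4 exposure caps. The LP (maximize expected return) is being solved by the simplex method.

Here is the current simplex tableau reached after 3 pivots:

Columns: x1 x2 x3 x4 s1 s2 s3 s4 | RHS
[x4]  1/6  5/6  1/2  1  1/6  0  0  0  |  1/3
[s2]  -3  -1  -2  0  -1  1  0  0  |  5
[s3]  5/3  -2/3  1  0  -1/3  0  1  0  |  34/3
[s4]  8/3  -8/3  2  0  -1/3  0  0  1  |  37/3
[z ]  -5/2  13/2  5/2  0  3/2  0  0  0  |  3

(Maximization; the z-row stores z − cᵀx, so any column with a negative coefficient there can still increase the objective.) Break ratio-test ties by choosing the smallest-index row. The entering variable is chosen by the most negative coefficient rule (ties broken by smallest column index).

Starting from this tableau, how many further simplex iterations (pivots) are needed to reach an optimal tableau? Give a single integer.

pivot: x1 in, x4 out → z = 8
No improving column remains; optimal.

1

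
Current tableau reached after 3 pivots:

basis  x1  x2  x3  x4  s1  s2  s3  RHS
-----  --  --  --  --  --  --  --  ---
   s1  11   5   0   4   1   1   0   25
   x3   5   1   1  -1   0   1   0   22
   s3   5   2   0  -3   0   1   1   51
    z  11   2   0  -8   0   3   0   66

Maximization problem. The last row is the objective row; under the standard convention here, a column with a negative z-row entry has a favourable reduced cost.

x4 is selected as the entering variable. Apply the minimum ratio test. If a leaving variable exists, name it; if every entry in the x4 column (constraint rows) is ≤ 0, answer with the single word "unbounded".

Ratios: row 1 (s1): 25/4 = 25/4; row 2 (x3): entry -1 ≤ 0, skip; row 3 (s3): entry -3 ≤ 0, skip.
Minimum ratio is in the s1 row, so s1 leaves.

s1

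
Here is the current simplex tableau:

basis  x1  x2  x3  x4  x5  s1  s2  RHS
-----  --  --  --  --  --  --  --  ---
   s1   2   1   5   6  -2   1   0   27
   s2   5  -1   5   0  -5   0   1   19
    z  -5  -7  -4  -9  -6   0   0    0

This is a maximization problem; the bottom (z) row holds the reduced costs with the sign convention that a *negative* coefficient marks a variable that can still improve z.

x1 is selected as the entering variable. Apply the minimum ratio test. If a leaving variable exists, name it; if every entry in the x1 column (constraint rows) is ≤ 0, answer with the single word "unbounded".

s2

Ratios: row 1 (s1): 27/2 = 27/2; row 2 (s2): 19/5 = 19/5.
Minimum ratio is in the s2 row, so s2 leaves.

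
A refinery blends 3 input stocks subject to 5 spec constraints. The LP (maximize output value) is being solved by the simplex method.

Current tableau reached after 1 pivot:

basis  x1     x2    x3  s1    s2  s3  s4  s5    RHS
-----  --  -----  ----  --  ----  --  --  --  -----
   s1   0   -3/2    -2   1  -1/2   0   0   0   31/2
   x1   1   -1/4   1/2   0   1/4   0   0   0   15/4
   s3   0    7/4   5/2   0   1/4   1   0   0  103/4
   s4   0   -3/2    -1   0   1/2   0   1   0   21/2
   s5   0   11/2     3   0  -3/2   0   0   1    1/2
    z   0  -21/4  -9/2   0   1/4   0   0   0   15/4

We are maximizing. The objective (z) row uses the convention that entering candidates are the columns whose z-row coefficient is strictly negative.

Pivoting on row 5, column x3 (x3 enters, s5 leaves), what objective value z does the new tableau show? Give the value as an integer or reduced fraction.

9/2

Minimum ratio for x3: (1/2)/3 = 1/6.
z changes by −(z-row coeff of x3)·ratio = −(-9/2)·(1/6) = 3/4.
New z = 15/4 + (3/4) = 9/2.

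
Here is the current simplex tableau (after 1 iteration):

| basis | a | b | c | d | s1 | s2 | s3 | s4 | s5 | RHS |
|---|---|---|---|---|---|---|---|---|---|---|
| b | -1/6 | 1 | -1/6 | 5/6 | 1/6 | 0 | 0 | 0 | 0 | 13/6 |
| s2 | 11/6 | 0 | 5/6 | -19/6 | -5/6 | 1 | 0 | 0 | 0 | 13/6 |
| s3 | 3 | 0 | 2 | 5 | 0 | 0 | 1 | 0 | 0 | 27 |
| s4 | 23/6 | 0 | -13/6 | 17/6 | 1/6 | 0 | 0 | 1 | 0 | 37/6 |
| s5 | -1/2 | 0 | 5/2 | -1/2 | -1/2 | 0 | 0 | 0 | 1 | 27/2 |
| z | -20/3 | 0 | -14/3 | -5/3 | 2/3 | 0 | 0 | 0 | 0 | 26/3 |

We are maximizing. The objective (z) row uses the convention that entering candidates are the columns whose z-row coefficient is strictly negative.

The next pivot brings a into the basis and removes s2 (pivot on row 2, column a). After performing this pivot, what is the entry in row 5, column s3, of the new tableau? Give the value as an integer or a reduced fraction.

Pivot element is row 2, column a: 11/6.
Normalize row 2: new (row 2, s3) = 0/(11/6) = 0.
row 5 ← row 5 − (-1/2)·(new row 2): 0 − (-1/2)·0 = 0.

0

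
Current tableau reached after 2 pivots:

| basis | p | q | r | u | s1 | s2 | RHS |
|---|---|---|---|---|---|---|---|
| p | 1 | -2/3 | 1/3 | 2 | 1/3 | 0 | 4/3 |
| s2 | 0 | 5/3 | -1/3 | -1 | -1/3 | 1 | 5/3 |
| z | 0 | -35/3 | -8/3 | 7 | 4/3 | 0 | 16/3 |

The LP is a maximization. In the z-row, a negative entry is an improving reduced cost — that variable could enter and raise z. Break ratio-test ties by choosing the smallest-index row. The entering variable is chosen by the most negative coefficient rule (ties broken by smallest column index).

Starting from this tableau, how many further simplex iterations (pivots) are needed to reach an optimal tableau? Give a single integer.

pivot: q in, s2 out → z = 17
pivot: r in, p out → z = 67
No improving column remains; optimal.

2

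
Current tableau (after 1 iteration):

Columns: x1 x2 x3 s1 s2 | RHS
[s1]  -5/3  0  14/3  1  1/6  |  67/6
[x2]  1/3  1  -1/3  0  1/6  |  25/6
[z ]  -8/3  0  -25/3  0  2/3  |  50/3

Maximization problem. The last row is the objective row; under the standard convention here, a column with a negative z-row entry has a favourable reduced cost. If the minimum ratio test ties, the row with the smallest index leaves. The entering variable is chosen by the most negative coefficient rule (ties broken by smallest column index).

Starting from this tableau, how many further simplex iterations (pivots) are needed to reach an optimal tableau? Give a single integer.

2

pivot: x3 in, s1 out → z = 1025/28
pivot: x1 in, x2 out → z = 502/3
No improving column remains; optimal.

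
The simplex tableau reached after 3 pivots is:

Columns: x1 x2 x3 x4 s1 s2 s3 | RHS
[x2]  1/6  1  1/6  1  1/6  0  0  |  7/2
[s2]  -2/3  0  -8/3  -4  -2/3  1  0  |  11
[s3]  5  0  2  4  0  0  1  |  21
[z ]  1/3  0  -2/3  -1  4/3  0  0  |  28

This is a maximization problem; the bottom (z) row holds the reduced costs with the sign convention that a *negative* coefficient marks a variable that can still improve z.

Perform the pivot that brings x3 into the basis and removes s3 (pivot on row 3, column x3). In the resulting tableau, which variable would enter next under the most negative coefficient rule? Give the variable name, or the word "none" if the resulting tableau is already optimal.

none

Pivot element 2. New z-row = old z-row − (-2/3)·(row 3/2).
Updated z-row coefficients: x1: 2, x2: 0, x3: 0, x4: 1/3, s1: 4/3, s2: 0, s3: 1/3.
No coefficient is strictly negative; the tableau after this pivot is optimal.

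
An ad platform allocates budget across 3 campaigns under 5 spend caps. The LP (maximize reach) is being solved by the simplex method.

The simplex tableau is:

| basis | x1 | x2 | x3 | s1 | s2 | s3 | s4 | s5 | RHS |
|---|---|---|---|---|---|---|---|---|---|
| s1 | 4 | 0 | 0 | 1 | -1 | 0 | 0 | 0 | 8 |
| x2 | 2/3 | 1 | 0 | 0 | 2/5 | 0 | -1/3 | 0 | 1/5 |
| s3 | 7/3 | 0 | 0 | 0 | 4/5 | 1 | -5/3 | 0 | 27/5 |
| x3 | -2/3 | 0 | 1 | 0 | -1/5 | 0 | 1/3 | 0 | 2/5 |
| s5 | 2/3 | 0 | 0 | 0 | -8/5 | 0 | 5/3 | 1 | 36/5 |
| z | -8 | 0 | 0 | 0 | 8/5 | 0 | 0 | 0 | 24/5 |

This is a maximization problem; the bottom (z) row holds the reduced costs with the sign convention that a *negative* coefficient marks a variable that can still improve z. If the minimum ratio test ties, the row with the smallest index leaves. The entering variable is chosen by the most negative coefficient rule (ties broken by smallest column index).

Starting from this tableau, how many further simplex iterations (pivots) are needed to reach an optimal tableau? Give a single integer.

3

pivot: x1 in, x2 out → z = 36/5
pivot: s4 in, s1 out → z = 104/5
pivot: s2 in, s5 out → z = 146/7
No improving column remains; optimal.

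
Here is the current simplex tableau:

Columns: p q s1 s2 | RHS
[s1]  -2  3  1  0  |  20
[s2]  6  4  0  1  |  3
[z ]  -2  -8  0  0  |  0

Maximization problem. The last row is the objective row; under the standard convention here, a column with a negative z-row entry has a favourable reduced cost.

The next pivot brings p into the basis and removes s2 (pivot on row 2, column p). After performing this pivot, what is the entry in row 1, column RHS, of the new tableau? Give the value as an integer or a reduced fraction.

Pivot element is row 2, column p: 6.
Normalize row 2: new (row 2, RHS) = 3/6 = 1/2.
row 1 ← row 1 − (-2)·(new row 2): 20 − (-2)·(1/2) = 21.

21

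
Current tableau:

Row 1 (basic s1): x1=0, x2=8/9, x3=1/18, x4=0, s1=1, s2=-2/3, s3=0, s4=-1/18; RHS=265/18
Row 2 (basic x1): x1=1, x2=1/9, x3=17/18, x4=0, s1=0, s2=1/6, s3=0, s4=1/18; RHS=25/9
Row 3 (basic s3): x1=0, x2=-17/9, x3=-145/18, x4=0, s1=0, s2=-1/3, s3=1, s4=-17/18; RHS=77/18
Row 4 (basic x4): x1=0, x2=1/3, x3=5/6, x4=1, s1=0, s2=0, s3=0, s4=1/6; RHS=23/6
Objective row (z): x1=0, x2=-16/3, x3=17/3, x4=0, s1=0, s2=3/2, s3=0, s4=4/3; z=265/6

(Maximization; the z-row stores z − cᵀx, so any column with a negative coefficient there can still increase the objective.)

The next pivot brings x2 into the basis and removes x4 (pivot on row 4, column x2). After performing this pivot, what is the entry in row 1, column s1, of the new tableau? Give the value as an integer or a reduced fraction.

Pivot element is row 4, column x2: 1/3.
Normalize row 4: new (row 4, s1) = 0/(1/3) = 0.
row 1 ← row 1 − (8/9)·(new row 4): 1 − (8/9)·0 = 1.

1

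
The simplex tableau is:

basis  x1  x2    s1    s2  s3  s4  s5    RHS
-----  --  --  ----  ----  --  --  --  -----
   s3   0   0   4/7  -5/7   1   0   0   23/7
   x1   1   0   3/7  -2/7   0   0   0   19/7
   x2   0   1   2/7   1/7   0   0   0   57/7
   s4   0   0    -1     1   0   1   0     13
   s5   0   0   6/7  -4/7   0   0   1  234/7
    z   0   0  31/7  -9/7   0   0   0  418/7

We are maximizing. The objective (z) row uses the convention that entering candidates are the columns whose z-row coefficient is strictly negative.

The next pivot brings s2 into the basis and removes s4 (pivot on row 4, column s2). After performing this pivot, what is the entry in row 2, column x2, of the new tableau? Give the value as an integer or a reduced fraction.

Pivot element is row 4, column s2: 1.
Normalize row 4: new (row 4, x2) = 0/1 = 0.
row 2 ← row 2 − (-2/7)·(new row 4): 0 − (-2/7)·0 = 0.

0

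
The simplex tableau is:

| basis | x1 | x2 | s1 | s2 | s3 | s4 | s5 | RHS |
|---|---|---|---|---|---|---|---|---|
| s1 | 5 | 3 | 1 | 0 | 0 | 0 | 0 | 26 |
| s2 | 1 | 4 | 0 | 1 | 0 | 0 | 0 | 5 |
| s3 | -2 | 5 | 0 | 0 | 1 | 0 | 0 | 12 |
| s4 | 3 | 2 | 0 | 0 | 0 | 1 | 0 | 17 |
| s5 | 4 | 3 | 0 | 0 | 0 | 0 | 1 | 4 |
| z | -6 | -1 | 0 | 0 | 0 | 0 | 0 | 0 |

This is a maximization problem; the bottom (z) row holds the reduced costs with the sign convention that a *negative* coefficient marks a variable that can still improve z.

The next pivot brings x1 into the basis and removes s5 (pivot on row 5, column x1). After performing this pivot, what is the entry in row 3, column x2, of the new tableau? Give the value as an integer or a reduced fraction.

Pivot element is row 5, column x1: 4.
Normalize row 5: new (row 5, x2) = 3/4 = 3/4.
row 3 ← row 3 − (-2)·(new row 5): 5 − (-2)·(3/4) = 13/2.

13/2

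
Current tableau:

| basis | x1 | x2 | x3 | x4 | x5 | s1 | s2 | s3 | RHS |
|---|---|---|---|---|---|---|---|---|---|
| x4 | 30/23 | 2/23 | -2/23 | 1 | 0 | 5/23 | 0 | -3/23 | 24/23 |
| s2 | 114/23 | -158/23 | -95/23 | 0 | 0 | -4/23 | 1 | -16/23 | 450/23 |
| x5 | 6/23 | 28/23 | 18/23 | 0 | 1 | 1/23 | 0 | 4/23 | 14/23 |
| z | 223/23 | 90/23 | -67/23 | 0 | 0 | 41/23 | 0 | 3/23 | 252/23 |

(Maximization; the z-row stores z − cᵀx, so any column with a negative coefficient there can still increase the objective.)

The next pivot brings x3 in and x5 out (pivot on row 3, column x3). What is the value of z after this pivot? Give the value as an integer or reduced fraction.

Minimum ratio for x3: (14/23)/(18/23) = 7/9.
z changes by −(z-row coeff of x3)·ratio = −(-67/23)·(7/9) = 469/207.
New z = 252/23 + (469/207) = 119/9.

119/9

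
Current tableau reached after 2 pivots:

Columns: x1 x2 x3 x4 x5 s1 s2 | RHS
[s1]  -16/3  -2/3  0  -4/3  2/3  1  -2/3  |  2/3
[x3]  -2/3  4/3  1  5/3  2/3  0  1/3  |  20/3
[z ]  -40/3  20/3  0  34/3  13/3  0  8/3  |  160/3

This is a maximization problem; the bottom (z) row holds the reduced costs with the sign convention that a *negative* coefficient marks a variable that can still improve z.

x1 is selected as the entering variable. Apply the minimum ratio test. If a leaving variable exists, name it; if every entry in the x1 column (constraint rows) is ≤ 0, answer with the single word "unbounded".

unbounded

x1-column entries: row 1: -16/3, row 2: -2/3. All ≤ 0, so x1 can increase without bound; the LP is unbounded in this direction.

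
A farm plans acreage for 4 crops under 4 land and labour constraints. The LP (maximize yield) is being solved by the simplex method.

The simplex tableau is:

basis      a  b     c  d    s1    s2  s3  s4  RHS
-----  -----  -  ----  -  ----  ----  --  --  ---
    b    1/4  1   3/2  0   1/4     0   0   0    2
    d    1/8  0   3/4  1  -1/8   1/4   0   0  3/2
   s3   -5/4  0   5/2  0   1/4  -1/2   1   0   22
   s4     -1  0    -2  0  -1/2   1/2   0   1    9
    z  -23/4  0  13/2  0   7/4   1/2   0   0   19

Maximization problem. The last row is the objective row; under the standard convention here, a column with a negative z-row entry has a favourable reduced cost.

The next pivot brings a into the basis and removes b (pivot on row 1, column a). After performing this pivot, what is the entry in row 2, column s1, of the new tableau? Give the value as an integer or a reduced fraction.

Pivot element is row 1, column a: 1/4.
Normalize row 1: new (row 1, s1) = (1/4)/(1/4) = 1.
row 2 ← row 2 − (1/8)·(new row 1): -1/8 − (1/8)·1 = -1/4.

-1/4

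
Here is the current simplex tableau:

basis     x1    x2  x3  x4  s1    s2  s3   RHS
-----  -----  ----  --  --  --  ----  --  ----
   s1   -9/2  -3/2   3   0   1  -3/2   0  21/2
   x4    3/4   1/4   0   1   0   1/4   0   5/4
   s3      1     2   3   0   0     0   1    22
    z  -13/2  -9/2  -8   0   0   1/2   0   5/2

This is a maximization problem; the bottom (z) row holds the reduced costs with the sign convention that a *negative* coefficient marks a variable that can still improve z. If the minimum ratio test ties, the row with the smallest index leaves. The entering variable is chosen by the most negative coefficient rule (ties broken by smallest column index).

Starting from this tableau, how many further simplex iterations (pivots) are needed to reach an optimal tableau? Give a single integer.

3

pivot: x3 in, s1 out → z = 61/2
pivot: x1 in, x4 out → z = 184/3
pivot: x2 in, s3 out → z = 323/5
No improving column remains; optimal.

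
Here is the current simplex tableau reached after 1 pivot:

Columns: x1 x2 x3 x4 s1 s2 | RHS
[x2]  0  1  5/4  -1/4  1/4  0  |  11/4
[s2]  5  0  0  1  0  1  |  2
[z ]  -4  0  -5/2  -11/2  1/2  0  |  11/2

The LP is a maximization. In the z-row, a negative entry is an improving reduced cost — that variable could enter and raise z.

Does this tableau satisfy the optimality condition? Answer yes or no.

no

Column x1 has objective-row coefficient -4, which is negative; an improving pivot exists, so not yet optimal.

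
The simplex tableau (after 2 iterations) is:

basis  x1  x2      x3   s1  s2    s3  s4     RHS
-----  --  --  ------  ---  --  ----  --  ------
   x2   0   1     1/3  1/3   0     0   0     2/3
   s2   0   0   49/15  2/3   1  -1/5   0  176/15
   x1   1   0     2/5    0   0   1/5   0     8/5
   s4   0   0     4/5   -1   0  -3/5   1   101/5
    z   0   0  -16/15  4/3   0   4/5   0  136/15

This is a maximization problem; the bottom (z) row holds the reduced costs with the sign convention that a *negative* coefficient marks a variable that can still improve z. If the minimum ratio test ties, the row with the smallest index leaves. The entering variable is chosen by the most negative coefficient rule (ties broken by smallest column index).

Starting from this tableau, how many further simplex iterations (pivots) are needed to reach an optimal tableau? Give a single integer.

1

pivot: x3 in, x2 out → z = 56/5
No improving column remains; optimal.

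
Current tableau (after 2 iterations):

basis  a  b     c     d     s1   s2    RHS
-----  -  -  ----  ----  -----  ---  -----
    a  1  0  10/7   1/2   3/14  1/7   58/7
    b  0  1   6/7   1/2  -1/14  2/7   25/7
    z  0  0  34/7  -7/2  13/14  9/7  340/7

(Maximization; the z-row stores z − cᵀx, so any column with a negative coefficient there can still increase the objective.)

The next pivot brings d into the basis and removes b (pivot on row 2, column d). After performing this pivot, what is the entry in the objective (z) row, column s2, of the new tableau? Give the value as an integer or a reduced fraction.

23/7

Pivot element is row 2, column d: 1/2.
Normalize row 2: new (row 2, s2) = (2/7)/(1/2) = 4/7.
z-row ← z-row − (-7/2)·(new row 2): 9/7 − (-7/2)·(4/7) = 23/7.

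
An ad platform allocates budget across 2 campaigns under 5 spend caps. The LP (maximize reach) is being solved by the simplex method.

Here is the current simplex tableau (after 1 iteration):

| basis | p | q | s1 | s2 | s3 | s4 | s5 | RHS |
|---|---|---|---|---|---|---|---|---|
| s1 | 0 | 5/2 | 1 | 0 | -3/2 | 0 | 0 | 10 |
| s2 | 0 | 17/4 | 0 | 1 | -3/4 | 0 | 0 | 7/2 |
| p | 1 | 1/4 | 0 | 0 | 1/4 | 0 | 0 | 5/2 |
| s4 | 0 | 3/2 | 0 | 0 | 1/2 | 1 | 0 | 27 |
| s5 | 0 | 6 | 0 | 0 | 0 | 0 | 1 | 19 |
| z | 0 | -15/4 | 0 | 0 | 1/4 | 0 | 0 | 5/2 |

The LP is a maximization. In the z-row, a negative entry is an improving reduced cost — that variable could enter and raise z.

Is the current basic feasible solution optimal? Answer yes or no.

no

Column q has objective-row coefficient -15/4, which is negative; an improving pivot exists, so not yet optimal.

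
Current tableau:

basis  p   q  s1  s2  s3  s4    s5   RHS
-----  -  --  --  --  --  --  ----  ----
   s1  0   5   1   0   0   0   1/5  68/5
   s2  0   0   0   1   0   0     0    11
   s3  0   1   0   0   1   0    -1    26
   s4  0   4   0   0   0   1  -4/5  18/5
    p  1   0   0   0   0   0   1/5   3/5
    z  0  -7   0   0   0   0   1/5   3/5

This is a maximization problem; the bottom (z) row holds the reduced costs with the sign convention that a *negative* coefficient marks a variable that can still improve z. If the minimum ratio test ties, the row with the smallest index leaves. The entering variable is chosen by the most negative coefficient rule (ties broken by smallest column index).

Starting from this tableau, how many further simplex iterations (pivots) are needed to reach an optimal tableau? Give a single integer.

2

pivot: q in, s4 out → z = 69/10
pivot: s5 in, p out → z = 21/2
No improving column remains; optimal.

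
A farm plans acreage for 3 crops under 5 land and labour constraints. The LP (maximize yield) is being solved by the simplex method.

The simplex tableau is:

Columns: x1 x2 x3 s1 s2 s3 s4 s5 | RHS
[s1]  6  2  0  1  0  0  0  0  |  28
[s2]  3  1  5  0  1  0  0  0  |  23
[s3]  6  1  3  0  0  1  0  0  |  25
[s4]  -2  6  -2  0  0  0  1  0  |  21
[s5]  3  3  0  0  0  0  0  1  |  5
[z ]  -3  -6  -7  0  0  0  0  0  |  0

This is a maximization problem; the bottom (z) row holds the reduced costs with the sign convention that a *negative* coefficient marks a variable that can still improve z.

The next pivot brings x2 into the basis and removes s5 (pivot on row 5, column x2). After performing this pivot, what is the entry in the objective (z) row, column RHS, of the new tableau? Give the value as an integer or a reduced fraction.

10

Pivot element is row 5, column x2: 3.
Normalize row 5: new (row 5, RHS) = 5/3 = 5/3.
z-row ← z-row − (-6)·(new row 5): 0 − (-6)·(5/3) = 10.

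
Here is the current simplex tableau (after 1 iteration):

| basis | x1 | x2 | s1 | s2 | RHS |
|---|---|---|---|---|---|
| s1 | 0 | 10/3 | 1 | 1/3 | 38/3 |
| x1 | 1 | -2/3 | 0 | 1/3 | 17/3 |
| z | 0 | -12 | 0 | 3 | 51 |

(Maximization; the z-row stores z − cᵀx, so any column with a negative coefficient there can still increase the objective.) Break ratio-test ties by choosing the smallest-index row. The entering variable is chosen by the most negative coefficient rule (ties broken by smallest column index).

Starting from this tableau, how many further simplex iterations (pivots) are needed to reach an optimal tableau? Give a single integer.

1

pivot: x2 in, s1 out → z = 483/5
No improving column remains; optimal.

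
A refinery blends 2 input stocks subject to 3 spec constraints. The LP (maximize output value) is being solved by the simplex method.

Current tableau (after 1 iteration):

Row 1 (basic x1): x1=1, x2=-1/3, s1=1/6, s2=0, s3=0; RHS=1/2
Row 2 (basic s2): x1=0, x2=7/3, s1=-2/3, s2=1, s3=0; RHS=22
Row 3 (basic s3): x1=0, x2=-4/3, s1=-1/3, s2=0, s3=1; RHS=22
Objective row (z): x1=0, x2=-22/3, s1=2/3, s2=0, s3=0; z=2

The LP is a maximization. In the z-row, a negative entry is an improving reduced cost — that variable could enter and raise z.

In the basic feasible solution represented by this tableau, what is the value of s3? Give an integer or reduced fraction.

22

s3 is basic (row 3); its value is the RHS of that row: 22.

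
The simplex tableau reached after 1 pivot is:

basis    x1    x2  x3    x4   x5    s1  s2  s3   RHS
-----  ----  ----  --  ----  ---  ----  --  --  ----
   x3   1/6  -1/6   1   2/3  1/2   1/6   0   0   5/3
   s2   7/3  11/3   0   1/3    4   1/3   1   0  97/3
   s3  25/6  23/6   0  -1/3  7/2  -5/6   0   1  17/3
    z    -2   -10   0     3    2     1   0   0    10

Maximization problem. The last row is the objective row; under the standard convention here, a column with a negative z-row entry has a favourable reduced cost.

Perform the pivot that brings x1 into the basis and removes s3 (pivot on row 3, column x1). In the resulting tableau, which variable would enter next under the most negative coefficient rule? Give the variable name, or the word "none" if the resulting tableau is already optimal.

Pivot element 25/6. New z-row = old z-row − (-2)·(row 3/(25/6)).
Updated z-row coefficients: x1: 0, x2: -204/25, x3: 0, x4: 71/25, x5: 92/25, s1: 3/5, s2: 0, s3: 12/25.
The most negative is -204/25 in column x2, so x2 would enter next.

x2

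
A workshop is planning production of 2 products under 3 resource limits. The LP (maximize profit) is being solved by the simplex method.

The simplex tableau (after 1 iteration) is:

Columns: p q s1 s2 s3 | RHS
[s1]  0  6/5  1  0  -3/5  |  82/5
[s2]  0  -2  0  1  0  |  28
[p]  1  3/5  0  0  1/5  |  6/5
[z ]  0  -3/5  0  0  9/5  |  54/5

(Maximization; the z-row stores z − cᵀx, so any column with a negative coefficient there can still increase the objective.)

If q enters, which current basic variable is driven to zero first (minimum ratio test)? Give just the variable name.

Ratios: row 1 (s1): (82/5)/(6/5) = 41/3; row 2 (s2): entry -2 ≤ 0, skip; row 3 (p): (6/5)/(3/5) = 2.
Minimum ratio 2 is in the p row, so p leaves.

p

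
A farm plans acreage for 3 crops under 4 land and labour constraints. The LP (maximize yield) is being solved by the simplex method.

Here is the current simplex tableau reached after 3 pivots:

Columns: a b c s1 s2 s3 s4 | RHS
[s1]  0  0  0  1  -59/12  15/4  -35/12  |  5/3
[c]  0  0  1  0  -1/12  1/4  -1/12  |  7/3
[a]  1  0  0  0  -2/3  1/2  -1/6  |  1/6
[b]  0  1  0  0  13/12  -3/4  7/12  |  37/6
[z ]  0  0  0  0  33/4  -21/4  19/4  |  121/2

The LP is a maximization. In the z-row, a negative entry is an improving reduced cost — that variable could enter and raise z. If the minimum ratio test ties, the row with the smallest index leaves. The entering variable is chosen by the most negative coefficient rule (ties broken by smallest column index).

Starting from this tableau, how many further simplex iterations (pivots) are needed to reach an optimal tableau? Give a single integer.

pivot: s3 in, a out → z = 249/4
No improving column remains; optimal.

1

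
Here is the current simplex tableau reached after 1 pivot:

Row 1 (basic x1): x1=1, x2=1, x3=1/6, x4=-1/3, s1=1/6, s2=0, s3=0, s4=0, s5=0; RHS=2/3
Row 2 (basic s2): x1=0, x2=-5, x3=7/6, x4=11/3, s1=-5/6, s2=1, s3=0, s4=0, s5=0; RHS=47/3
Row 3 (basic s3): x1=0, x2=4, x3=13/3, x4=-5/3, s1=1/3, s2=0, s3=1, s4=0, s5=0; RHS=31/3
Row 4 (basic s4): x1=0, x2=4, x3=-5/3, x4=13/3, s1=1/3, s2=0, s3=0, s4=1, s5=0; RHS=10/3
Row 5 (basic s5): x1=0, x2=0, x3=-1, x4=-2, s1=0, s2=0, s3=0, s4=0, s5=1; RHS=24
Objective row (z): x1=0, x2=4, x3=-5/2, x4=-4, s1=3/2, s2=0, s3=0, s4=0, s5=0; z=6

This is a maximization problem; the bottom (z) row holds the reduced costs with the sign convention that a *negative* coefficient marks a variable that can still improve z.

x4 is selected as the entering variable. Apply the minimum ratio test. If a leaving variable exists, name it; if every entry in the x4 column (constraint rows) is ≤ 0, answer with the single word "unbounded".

s4

Ratios: row 1 (x1): entry -1/3 ≤ 0, skip; row 2 (s2): (47/3)/(11/3) = 47/11; row 3 (s3): entry -5/3 ≤ 0, skip; row 4 (s4): (10/3)/(13/3) = 10/13; row 5 (s5): entry -2 ≤ 0, skip.
Minimum ratio is in the s4 row, so s4 leaves.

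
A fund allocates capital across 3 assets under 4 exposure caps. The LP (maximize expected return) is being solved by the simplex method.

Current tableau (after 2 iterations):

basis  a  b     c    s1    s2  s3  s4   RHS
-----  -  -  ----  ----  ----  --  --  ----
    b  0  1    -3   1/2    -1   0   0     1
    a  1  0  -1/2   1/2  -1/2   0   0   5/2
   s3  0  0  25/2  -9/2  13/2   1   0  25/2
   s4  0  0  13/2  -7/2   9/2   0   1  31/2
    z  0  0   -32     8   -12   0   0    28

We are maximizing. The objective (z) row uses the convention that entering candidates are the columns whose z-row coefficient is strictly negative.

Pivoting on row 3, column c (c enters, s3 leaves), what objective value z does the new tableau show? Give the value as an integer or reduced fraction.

60

Minimum ratio for c: (25/2)/(25/2) = 1.
z changes by −(z-row coeff of c)·ratio = −(-32)·1 = 32.
New z = 28 + 32 = 60.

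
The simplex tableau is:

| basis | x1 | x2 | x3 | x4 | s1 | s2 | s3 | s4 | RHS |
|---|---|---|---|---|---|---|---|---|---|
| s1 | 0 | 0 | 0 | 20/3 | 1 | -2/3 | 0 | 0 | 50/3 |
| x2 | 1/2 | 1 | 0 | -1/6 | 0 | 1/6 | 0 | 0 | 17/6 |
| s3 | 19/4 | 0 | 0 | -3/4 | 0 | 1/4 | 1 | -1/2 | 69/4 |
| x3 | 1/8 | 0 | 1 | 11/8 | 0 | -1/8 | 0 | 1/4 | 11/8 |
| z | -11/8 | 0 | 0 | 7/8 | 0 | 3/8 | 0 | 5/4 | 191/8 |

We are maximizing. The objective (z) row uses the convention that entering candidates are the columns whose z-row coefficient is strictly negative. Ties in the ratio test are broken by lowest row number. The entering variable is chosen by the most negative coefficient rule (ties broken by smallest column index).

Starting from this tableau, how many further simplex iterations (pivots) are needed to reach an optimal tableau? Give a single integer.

1

pivot: x1 in, s3 out → z = 1097/38
No improving column remains; optimal.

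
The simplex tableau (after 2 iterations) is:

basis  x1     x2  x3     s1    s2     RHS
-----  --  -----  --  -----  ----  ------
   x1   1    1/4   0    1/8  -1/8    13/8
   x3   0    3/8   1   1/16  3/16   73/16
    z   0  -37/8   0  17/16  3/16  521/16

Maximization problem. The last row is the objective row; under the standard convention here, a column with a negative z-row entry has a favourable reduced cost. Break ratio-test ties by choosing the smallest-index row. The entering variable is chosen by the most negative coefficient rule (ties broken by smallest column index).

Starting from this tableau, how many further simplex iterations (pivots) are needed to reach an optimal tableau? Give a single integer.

pivot: x2 in, x1 out → z = 501/8
pivot: s2 in, x3 out → z = 224/3
No improving column remains; optimal.

2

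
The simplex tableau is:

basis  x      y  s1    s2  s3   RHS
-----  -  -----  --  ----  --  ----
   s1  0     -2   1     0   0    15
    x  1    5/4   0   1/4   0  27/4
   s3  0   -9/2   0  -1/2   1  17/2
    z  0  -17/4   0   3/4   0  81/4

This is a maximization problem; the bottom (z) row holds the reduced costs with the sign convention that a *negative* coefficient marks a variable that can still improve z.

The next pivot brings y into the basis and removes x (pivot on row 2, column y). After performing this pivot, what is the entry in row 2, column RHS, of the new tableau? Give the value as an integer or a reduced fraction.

27/5

Pivot element is row 2, column y: 5/4.
Normalize row 2: new (row 2, RHS) = (27/4)/(5/4) = 27/5.
Row 2 is the pivot row, so the entry is 27/5.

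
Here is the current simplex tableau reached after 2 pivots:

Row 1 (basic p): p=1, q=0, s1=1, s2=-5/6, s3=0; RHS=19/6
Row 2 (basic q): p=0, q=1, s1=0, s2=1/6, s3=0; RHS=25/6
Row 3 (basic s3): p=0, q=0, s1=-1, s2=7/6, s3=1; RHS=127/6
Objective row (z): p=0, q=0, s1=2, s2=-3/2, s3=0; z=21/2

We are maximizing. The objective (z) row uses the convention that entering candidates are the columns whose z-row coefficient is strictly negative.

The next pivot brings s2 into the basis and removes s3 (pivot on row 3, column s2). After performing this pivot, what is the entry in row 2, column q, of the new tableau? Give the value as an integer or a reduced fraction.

1

Pivot element is row 3, column s2: 7/6.
Normalize row 3: new (row 3, q) = 0/(7/6) = 0.
row 2 ← row 2 − (1/6)·(new row 3): 1 − (1/6)·0 = 1.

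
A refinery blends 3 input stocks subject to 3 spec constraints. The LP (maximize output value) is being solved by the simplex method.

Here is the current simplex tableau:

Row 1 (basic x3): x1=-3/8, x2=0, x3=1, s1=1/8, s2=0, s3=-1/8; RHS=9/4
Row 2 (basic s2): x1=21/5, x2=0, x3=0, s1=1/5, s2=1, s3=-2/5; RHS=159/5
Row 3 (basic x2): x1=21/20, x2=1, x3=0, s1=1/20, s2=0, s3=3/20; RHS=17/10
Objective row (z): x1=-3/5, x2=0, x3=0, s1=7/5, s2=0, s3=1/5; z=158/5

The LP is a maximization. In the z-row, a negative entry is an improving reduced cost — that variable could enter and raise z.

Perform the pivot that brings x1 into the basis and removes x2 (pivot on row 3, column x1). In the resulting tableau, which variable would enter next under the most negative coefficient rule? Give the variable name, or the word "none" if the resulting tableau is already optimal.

none

Pivot element 21/20. New z-row = old z-row − (-3/5)·(row 3/(21/20)).
Updated z-row coefficients: x1: 0, x2: 4/7, x3: 0, s1: 10/7, s2: 0, s3: 2/7.
No coefficient is strictly negative; the tableau after this pivot is optimal.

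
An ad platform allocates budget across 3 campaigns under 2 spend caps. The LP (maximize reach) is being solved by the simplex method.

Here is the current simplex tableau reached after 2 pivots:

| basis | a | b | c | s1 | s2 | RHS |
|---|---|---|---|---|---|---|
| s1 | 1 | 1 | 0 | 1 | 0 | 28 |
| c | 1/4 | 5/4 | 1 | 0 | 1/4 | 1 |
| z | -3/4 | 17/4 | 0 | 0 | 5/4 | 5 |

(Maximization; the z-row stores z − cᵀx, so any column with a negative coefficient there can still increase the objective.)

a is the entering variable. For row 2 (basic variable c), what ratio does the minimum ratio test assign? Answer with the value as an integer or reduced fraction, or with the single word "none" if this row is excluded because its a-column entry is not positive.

Ratio = RHS / (a entry) = 1 / (1/4) = 4.

4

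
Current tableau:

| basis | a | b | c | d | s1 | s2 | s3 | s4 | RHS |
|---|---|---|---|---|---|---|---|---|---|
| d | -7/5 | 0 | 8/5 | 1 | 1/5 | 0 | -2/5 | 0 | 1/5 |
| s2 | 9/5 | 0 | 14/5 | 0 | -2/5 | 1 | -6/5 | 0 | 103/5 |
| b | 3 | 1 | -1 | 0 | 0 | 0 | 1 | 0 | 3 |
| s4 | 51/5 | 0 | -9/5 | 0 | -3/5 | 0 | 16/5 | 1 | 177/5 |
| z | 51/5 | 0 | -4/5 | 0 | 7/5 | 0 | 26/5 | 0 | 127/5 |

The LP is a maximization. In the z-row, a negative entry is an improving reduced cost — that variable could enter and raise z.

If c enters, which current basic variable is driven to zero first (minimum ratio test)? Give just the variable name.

Ratios: row 1 (d): (1/5)/(8/5) = 1/8; row 2 (s2): (103/5)/(14/5) = 103/14; row 3 (b): entry -1 ≤ 0, skip; row 4 (s4): entry -9/5 ≤ 0, skip.
Minimum ratio 1/8 is in the d row, so d leaves.

d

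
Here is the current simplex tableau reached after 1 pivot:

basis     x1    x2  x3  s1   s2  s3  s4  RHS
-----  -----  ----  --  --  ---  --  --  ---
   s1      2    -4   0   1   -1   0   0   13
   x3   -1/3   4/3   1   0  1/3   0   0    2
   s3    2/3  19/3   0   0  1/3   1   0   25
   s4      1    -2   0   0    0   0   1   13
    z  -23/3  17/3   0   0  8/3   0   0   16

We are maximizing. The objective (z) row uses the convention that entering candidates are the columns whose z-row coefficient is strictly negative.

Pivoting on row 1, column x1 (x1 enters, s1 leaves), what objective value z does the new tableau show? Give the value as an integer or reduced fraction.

Minimum ratio for x1: 13/2 = 13/2.
z changes by −(z-row coeff of x1)·ratio = −(-23/3)·(13/2) = 299/6.
New z = 16 + (299/6) = 395/6.

395/6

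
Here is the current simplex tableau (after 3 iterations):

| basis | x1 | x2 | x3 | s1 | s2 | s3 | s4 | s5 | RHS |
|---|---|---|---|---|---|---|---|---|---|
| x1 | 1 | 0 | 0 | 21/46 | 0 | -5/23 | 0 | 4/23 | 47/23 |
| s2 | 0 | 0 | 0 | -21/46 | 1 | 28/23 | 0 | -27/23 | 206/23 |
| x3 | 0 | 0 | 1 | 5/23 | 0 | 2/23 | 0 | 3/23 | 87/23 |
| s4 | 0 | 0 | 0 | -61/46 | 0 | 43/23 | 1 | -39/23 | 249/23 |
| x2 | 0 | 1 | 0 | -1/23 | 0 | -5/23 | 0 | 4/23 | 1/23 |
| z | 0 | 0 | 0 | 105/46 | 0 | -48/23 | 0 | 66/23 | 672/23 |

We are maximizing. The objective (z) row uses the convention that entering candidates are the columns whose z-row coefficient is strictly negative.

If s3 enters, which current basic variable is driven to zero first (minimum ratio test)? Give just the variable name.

Ratios: row 1 (x1): entry -5/23 ≤ 0, skip; row 2 (s2): (206/23)/(28/23) = 103/14; row 3 (x3): (87/23)/(2/23) = 87/2; row 4 (s4): (249/23)/(43/23) = 249/43; row 5 (x2): entry -5/23 ≤ 0, skip.
Minimum ratio 249/43 is in the s4 row, so s4 leaves.

s4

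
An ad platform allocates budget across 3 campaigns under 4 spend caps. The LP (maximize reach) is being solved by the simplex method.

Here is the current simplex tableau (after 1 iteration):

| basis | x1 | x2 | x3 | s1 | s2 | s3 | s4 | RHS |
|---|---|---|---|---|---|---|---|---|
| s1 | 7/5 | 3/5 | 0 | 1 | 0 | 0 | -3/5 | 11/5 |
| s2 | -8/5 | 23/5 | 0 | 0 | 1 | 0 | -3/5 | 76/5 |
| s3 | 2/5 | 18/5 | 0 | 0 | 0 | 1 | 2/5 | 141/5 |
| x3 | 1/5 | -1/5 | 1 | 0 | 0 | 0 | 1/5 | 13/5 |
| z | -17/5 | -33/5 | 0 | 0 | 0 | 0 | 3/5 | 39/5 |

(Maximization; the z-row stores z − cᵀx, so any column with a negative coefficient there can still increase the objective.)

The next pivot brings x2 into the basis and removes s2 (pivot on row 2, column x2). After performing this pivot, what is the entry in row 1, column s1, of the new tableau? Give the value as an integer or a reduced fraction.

1

Pivot element is row 2, column x2: 23/5.
Normalize row 2: new (row 2, s1) = 0/(23/5) = 0.
row 1 ← row 1 − (3/5)·(new row 2): 1 − (3/5)·0 = 1.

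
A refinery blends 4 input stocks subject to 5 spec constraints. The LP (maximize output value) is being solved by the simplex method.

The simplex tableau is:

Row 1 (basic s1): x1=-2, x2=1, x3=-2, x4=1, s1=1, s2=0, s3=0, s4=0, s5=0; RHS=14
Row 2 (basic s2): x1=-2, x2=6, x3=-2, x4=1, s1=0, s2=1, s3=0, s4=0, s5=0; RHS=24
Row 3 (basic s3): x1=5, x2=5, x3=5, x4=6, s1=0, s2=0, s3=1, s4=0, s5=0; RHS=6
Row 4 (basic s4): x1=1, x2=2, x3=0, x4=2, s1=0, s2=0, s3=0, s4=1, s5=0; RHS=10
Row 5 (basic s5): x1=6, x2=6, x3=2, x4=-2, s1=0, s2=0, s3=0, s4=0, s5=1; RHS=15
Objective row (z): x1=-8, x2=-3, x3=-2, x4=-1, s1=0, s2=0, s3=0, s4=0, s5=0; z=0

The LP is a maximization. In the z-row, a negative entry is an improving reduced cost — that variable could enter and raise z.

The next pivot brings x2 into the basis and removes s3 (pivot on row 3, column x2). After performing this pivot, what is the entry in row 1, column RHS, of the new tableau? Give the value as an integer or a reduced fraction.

Pivot element is row 3, column x2: 5.
Normalize row 3: new (row 3, RHS) = 6/5 = 6/5.
row 1 ← row 1 − 1·(new row 3): 14 − 1·(6/5) = 64/5.

64/5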